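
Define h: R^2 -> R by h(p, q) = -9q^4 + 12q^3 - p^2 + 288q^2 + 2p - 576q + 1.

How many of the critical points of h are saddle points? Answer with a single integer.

h separates as a function of p plus a function of q, so ∇h=0 decouples.
∂h/∂p = -2(p - 1) = 0 at p ∈ {1}; ∂h/∂q = -36(q - 4)(q - 1)(q + 4) = 0 at q ∈ {-4, 1, 4}.
The Hessian is diagonal: diag(h_pp, h_qq). Second derivatives: h_pp(1)=-2; h_qq(-4)=-1440, h_qq(1)=540, h_qq(4)=-864.
Saddle points occur where the two diagonal entries have opposite signs: (1, 1). Count: 1.

1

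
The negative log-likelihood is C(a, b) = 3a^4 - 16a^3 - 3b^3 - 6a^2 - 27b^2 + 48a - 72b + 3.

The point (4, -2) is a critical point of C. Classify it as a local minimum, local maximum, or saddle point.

saddle point

The mixed partial ∂²C/∂a∂b is 0, so the Hessian at any point is diag(C_aa, C_bb) = diag(12(3a^2 - 8a - 1), -18(b + 3)).
At (4, -2): H = diag(180, -18).
The eigenvalues have opposite signs, so H is indefinite: a saddle point.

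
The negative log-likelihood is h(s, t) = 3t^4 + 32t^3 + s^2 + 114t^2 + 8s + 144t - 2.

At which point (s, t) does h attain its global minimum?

(-4, -1)

h(s,t) separates as P(s) + Q(t) − 2, so its minimum is min P + min Q − 2.
P'(s) = 2s + 8 vanishes at s ∈ {-4}; Q'(t) = 12(t + 1)(t + 3)(t + 4) vanishes at t ∈ {-4, -3, -1}.
Local minima of P (where P''>0): P(-4)=-16. Local minima of Q: Q(-4)=-32, Q(-1)=-59.
So the global minimum of h is P(-4) + Q(-1) − 2 = -16 − 59 − 2 = -77, attained at (-4, -1).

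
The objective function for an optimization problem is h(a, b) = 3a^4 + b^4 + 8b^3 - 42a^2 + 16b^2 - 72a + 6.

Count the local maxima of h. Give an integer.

h separates as a function of a plus a function of b, so ∇h=0 decouples.
∂h/∂a = 12(a - 3)(a + 1)(a + 2) = 0 at a ∈ {-2, -1, 3}; ∂h/∂b = 4b(b + 2)(b + 4) = 0 at b ∈ {-4, -2, 0}.
The Hessian is diagonal: diag(h_aa, h_bb). Second derivatives: h_aa(-2)=60, h_aa(-1)=-48, h_aa(3)=240; h_bb(-4)=32, h_bb(-2)=-16, h_bb(0)=32.
Local maxima occur where both diagonal entries negative: (-1, -2). Count: 1.

1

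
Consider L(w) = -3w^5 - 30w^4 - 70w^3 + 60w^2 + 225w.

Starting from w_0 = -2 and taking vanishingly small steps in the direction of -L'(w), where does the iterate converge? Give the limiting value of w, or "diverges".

-1

L'(w) = -15(w - 1)(w + 1)(w + 3)(w + 5), so L'(-2) = -135.
Gradient descent moves in the -L' direction, i.e. w is increasing.
The nearest critical point in that direction is w = -1, where L'' = 240 > 0 (a local minimum). The iterate converges there.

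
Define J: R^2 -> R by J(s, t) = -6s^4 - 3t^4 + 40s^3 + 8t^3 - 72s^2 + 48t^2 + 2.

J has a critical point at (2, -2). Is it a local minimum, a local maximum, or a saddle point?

saddle point

The mixed partial ∂²J/∂s∂t is 0, so the Hessian at any point is diag(J_ss, J_tt) = diag(24(-3s^2 + 10s - 6), 12(-3t^2 + 4t + 8)).
At (2, -2): H = diag(48, -144).
The eigenvalues have opposite signs, so H is indefinite: a saddle point.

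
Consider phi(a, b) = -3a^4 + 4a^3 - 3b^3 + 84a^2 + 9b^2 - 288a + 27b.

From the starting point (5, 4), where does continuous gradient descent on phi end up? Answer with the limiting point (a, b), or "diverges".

phi is separable, so gradient descent decouples: a follows -∂phi/∂a, b follows -∂phi/∂b.
∂phi/∂a = -12(a - 3)(a - 2)(a + 4); at a=5 this is -648, so a increases.
∂phi/∂b = -9(b - 3)(b + 1); at b=4 this is -45, so b increases.
The a-coordinate has no critical point in that direction and runs off to infinity.

diverges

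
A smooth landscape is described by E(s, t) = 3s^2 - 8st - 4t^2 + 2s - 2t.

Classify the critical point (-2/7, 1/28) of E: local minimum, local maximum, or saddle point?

The Hessian of E is constant: H = [[6, -8], [-8, -8]].
det(H) = 6·(-8) − (-8)² = -112.
Since det(H) < 0, H is indefinite and the critical point is a saddle point.

saddle point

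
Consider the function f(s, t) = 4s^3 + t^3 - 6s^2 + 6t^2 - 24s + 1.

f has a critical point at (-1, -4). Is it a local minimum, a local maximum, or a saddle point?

The mixed partial ∂²f/∂s∂t is 0, so the Hessian at any point is diag(f_ss, f_tt) = diag(12(2s - 1), 6(t + 2)).
At (-1, -4): H = diag(-36, -12).
Both eigenvalues are negative, so H is negative definite: a local maximum.

local maximum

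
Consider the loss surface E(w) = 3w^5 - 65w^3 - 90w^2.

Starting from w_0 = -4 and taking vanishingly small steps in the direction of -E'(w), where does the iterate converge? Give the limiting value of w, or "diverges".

diverges

E'(w) = 15w(w - 4)(w + 1)(w + 3), so E'(-4) = 1440.
Gradient descent moves in the -E' direction, i.e. w is decreasing.
There is no critical point below w=-4, and E' keeps the same sign, so the iterate runs off to −∞.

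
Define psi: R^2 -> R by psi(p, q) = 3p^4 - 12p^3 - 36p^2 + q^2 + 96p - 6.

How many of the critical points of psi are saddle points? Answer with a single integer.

1

psi separates as a function of p plus a function of q, so ∇psi=0 decouples.
∂psi/∂p = 12(p - 4)(p - 1)(p + 2) = 0 at p ∈ {-2, 1, 4}; ∂psi/∂q = 2q = 0 at q ∈ {0}.
The Hessian is diagonal: diag(psi_pp, psi_qq). Second derivatives: psi_pp(-2)=216, psi_pp(1)=-108, psi_pp(4)=216; psi_qq(0)=2.
Saddle points occur where the two diagonal entries have opposite signs: (1, 0). Count: 1.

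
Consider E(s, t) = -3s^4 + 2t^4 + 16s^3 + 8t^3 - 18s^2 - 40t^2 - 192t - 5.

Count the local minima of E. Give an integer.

2

E separates as a function of s plus a function of t, so ∇E=0 decouples.
∂E/∂s = -12s(s - 3)(s - 1) = 0 at s ∈ {0, 1, 3}; ∂E/∂t = 8(t - 3)(t + 2)(t + 4) = 0 at t ∈ {-4, -2, 3}.
The Hessian is diagonal: diag(E_ss, E_tt). Second derivatives: E_ss(0)=-36, E_ss(1)=24, E_ss(3)=-72; E_tt(-4)=112, E_tt(-2)=-80, E_tt(3)=280.
Local minima occur where both diagonal entries positive: (1, -4), (1, 3). Count: 2.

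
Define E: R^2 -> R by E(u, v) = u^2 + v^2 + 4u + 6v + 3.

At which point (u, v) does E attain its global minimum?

E(u,v) separates as P(u) + Q(v) + 3, so its minimum is min P + min Q + 3.
P'(u) = 2u + 4 vanishes at u ∈ {-2}; Q'(v) = 2v + 6 vanishes at v ∈ {-3}.
Local minima of P (where P''>0): P(-2)=-4. Local minima of Q: Q(-3)=-9.
So the global minimum of E is P(-2) + Q(-3) + 3 = -4 − 9 + 3 = -10, attained at (-2, -3).

(-2, -3)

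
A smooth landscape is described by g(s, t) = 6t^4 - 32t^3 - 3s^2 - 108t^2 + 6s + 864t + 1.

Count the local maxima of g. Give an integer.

g separates as a function of s plus a function of t, so ∇g=0 decouples.
∂g/∂s = -6(s - 1) = 0 at s ∈ {1}; ∂g/∂t = 24(t - 4)(t - 3)(t + 3) = 0 at t ∈ {-3, 3, 4}.
The Hessian is diagonal: diag(g_ss, g_tt). Second derivatives: g_ss(1)=-6; g_tt(-3)=1008, g_tt(3)=-144, g_tt(4)=168.
Local maxima occur where both diagonal entries negative: (1, 3). Count: 1.

1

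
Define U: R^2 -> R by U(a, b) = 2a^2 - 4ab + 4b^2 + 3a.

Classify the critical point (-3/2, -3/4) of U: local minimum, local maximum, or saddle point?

The Hessian of U is constant: H = [[4, -4], [-4, 8]].
det(H) = 4·8 − (-4)² = 16.
det(H) > 0 and tr(H) = 12 > 0, so H is positive definite and the point is a local minimum.

local minimum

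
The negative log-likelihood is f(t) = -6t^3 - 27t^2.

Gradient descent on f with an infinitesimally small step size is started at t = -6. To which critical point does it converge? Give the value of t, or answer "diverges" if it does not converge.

f'(t) = -18t(t + 3), so f'(-6) = -324.
Gradient descent moves in the -f' direction, i.e. t is increasing.
The nearest critical point in that direction is t = -3, where f'' = 54 > 0 (a local minimum). The iterate converges there.

-3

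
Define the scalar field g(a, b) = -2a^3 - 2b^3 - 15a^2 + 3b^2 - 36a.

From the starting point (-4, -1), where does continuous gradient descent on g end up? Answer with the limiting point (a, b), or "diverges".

(-3, 0)

g is separable, so gradient descent decouples: a follows -∂g/∂a, b follows -∂g/∂b.
∂g/∂a = -6(a + 2)(a + 3); at a=-4 this is -12, so a increases.
∂g/∂b = -6b(b - 1); at b=-1 this is -12, so b increases.
a converges to its nearest critical value -3 (a local min of the a-part); b converges to 0. The iterate converges to (-3, 0).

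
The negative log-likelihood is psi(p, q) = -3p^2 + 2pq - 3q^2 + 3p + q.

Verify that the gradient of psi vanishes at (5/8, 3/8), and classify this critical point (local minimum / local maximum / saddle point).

∇psi = (-6p + 2q + 3, 2p - 6q + 1); substituting (5/8, 3/8) gives ∇psi = (0, 0), so (5/8, 3/8) is indeed a critical point.
The Hessian of psi is constant: H = [[-6, 2], [2, -6]].
det(H) = (-6)·(-6) − 2² = 32.
det(H) > 0 and tr(H) = -12 < 0, so H is negative definite and the point is a local maximum.

local maximum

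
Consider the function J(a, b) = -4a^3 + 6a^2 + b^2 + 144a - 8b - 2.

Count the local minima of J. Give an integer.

J separates as a function of a plus a function of b, so ∇J=0 decouples.
∂J/∂a = -12(a - 4)(a + 3) = 0 at a ∈ {-3, 4}; ∂J/∂b = 2(b - 4) = 0 at b ∈ {4}.
The Hessian is diagonal: diag(J_aa, J_bb). Second derivatives: J_aa(-3)=84, J_aa(4)=-84; J_bb(4)=2.
Local minima occur where both diagonal entries positive: (-3, 4). Count: 1.

1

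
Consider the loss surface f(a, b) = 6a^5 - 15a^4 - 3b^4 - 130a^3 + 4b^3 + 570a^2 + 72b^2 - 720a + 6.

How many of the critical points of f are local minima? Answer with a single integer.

f separates as a function of a plus a function of b, so ∇f=0 decouples.
∂f/∂a = 30(a - 3)(a - 2)(a - 1)(a + 4) = 0 at a ∈ {-4, 1, 2, 3}; ∂f/∂b = -12b(b - 4)(b + 3) = 0 at b ∈ {-3, 0, 4}.
The Hessian is diagonal: diag(f_aa, f_bb). Second derivatives: f_aa(-4)=-6300, f_aa(1)=300, f_aa(2)=-180, f_aa(3)=420; f_bb(-3)=-252, f_bb(0)=144, f_bb(4)=-336.
Local minima occur where both diagonal entries positive: (1, 0), (3, 0). Count: 2.

2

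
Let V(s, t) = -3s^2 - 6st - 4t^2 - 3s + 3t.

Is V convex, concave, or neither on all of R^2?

concave

V is quadratic, so its Hessian is the constant matrix H = [[-6, -6], [-6, -8]].
det(H) = 12, tr(H) = -14.
det(H) > 0 and tr(H) < 0, so H is negative definite everywhere: concave.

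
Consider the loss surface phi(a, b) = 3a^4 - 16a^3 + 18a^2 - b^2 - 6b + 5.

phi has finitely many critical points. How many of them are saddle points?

phi separates as a function of a plus a function of b, so ∇phi=0 decouples.
∂phi/∂a = 12a(a - 3)(a - 1) = 0 at a ∈ {0, 1, 3}; ∂phi/∂b = -2(b + 3) = 0 at b ∈ {-3}.
The Hessian is diagonal: diag(phi_aa, phi_bb). Second derivatives: phi_aa(0)=36, phi_aa(1)=-24, phi_aa(3)=72; phi_bb(-3)=-2.
Saddle points occur where the two diagonal entries have opposite signs: (0, -3), (3, -3). Count: 2.

2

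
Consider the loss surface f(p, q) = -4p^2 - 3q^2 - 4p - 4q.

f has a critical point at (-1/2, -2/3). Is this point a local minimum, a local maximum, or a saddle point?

local maximum

The Hessian of f is constant: H = [[-8, 0], [0, -6]].
det(H) = (-8)·(-6) − 0² = 48.
det(H) > 0 and tr(H) = -14 < 0, so H is negative definite and the point is a local maximum.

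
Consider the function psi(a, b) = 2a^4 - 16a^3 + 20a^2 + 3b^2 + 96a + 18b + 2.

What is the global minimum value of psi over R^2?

-83

psi(a,b) separates as P(a) + Q(b) + 2, so its minimum is min P + min Q + 2.
P'(a) = 8(a - 4)(a - 3)(a + 1) vanishes at a ∈ {-1, 3, 4}; Q'(b) = 6b + 18 vanishes at b ∈ {-3}.
Local minima of P (where P''>0): P(-1)=-58, P(4)=192. Local minima of Q: Q(-3)=-27.
So the global minimum of psi is P(-1) + Q(-3) + 2 = -58 − 27 + 2 = -83, attained at (-1, -3).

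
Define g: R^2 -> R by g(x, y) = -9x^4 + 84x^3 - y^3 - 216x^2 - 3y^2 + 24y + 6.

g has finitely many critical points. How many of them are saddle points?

3

g separates as a function of x plus a function of y, so ∇g=0 decouples.
∂g/∂x = -36x(x - 4)(x - 3) = 0 at x ∈ {0, 3, 4}; ∂g/∂y = -3(y - 2)(y + 4) = 0 at y ∈ {-4, 2}.
The Hessian is diagonal: diag(g_xx, g_yy). Second derivatives: g_xx(0)=-432, g_xx(3)=108, g_xx(4)=-144; g_yy(-4)=18, g_yy(2)=-18.
Saddle points occur where the two diagonal entries have opposite signs: (0, -4), (3, 2), (4, -4). Count: 3.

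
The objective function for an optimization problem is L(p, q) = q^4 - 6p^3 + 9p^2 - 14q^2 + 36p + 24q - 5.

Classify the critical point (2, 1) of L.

The mixed partial ∂²L/∂p∂q is 0, so the Hessian at any point is diag(L_pp, L_qq) = diag(18(-2p + 1), 4(3q^2 - 7)).
At (2, 1): H = diag(-54, -16).
Both eigenvalues are negative, so H is negative definite: a local maximum.

local maximum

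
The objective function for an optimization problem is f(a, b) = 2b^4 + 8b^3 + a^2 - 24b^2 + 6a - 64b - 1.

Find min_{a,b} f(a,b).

f(a,b) separates as P(a) + Q(b) − 1, so its minimum is min P + min Q − 1.
P'(a) = 2a + 6 vanishes at a ∈ {-3}; Q'(b) = 8(b - 2)(b + 1)(b + 4) vanishes at b ∈ {-4, -1, 2}.
Local minima of P (where P''>0): P(-3)=-9. Local minima of Q: Q(-4)=-128, Q(2)=-128.
So the global minimum of f is P(-3) + Q(-4) − 1 = -9 − 128 − 1 = -138, attained at (-3, -4).

-138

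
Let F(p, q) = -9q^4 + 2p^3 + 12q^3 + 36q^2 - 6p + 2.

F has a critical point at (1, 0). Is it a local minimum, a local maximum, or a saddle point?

local minimum

The mixed partial ∂²F/∂p∂q is 0, so the Hessian at any point is diag(F_pp, F_qq) = diag(12p, 36(-3q^2 + 2q + 2)).
At (1, 0): H = diag(12, 72).
Both eigenvalues are positive, so H is positive definite: a local minimum.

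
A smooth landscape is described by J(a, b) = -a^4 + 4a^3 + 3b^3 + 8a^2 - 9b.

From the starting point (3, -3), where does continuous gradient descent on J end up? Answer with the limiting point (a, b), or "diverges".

diverges

J is separable, so gradient descent decouples: a follows -∂J/∂a, b follows -∂J/∂b.
∂J/∂a = -4a(a - 4)(a + 1); at a=3 this is 48, so a decreases.
∂J/∂b = 9(b - 1)(b + 1); at b=-3 this is 72, so b decreases.
The b-coordinate has no critical point in that direction and runs off to infinity.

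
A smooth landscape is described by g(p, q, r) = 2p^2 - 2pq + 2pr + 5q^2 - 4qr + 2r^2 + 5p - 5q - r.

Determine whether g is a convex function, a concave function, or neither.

convex

g is quadratic, so its Hessian is the constant matrix H = [[4, -2, 2], [-2, 10, -4], [2, -4, 4]].
Leading principal minors: 4, 36, 72.
All positive ⇒ H ≻ 0 ⇒ convex.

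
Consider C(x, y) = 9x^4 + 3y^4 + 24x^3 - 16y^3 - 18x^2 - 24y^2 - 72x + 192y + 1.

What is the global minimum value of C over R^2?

C(x,y) separates as P(x) + Q(y) + 1, so its minimum is min P + min Q + 1.
P'(x) = 36(x - 1)(x + 1)(x + 2) vanishes at x ∈ {-2, -1, 1}; Q'(y) = 12(y - 4)(y - 2)(y + 2) vanishes at y ∈ {-2, 2, 4}.
Local minima of P (where P''>0): P(-2)=24, P(1)=-57. Local minima of Q: Q(-2)=-304, Q(4)=128.
So the global minimum of C is P(1) + Q(-2) + 1 = -57 − 304 + 1 = -360, attained at (1, -2).

-360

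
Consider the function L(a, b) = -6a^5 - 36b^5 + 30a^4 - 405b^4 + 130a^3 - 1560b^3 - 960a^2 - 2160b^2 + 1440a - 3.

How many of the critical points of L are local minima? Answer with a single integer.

4

L separates as a function of a plus a function of b, so ∇L=0 decouples.
∂L/∂a = -30(a - 4)(a - 3)(a - 1)(a + 4) = 0 at a ∈ {-4, 1, 3, 4}; ∂L/∂b = -180b(b + 2)(b + 3)(b + 4) = 0 at b ∈ {-4, -3, -2, 0}.
The Hessian is diagonal: diag(L_aa, L_bb). Second derivatives: L_aa(-4)=8400, L_aa(1)=-900, L_aa(3)=420, L_aa(4)=-720; L_bb(-4)=1440, L_bb(-3)=-540, L_bb(-2)=720, L_bb(0)=-4320.
Local minima occur where both diagonal entries positive: (-4, -4), (-4, -2), (3, -4), (3, -2). Count: 4.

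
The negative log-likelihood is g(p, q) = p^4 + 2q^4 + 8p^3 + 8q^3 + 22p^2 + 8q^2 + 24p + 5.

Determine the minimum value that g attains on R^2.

g(p,q) separates as A(p) + B(q) + 5, so its minimum is min A + min B + 5.
A'(p) = 4(p + 1)(p + 2)(p + 3) vanishes at p ∈ {-3, -2, -1}; B'(q) = 8q(q + 1)(q + 2) vanishes at q ∈ {-2, -1, 0}.
Local minima of A (where A''>0): A(-3)=-9, A(-1)=-9. Local minima of B: B(-2)=0, B(0)=0.
So the global minimum of g is A(-3) + B(-2) + 5 = -9 + 0 + 5 = -4, attained at (-3, -2).

-4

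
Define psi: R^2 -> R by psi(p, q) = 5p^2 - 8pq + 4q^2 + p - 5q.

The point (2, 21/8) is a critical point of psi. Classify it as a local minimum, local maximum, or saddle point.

The Hessian of psi is constant: H = [[10, -8], [-8, 8]].
det(H) = 10·8 − (-8)² = 16.
det(H) > 0 and tr(H) = 18 > 0, so H is positive definite and the point is a local minimum.

local minimum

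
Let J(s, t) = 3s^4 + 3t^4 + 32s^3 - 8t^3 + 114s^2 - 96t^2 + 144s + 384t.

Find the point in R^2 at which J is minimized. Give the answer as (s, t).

(-1, -4)

J(s,t) separates as P(s) + Q(t), so its minimum is min P + min Q.
P'(s) = 12(s + 1)(s + 3)(s + 4) vanishes at s ∈ {-4, -3, -1}; Q'(t) = 12(t - 4)(t - 2)(t + 4) vanishes at t ∈ {-4, 2, 4}.
Local minima of P (where P''>0): P(-4)=-32, P(-1)=-59. Local minima of Q: Q(-4)=-1792, Q(4)=256.
So the global minimum of J is P(-1) + Q(-4) = -59 − 1792 = -1851, attained at (-1, -4).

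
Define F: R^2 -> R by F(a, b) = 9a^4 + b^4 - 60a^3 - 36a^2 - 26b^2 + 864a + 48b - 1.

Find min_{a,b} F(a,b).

F(a,b) separates as P(a) + Q(b) − 1, so its minimum is min P + min Q − 1.
P'(a) = 36(a - 4)(a - 3)(a + 2) vanishes at a ∈ {-2, 3, 4}; Q'(b) = 4(b - 3)(b - 1)(b + 4) vanishes at b ∈ {-4, 1, 3}.
Local minima of P (where P''>0): P(-2)=-1248, P(4)=1344. Local minima of Q: Q(-4)=-352, Q(3)=-9.
So the global minimum of F is P(-2) + Q(-4) − 1 = -1248 − 352 − 1 = -1601, attained at (-2, -4).

-1601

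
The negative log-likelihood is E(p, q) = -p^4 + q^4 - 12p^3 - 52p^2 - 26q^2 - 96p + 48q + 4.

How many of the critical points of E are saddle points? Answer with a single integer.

E separates as a function of p plus a function of q, so ∇E=0 decouples.
∂E/∂p = -4(p + 2)(p + 3)(p + 4) = 0 at p ∈ {-4, -3, -2}; ∂E/∂q = 4(q - 3)(q - 1)(q + 4) = 0 at q ∈ {-4, 1, 3}.
The Hessian is diagonal: diag(E_pp, E_qq). Second derivatives: E_pp(-4)=-8, E_pp(-3)=4, E_pp(-2)=-8; E_qq(-4)=140, E_qq(1)=-40, E_qq(3)=56.
Saddle points occur where the two diagonal entries have opposite signs: (-4, -4), (-4, 3), (-3, 1), (-2, -4), (-2, 3). Count: 5.

5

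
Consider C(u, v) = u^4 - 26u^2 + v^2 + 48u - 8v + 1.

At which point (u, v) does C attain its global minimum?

(-4, 4)

C(u,v) separates as P(u) + Q(v) + 1, so its minimum is min P + min Q + 1.
P'(u) = 4(u - 3)(u - 1)(u + 4) vanishes at u ∈ {-4, 1, 3}; Q'(v) = 2v - 8 vanishes at v ∈ {4}.
Local minima of P (where P''>0): P(-4)=-352, P(3)=-9. Local minima of Q: Q(4)=-16.
So the global minimum of C is P(-4) + Q(4) + 1 = -352 − 16 + 1 = -367, attained at (-4, 4).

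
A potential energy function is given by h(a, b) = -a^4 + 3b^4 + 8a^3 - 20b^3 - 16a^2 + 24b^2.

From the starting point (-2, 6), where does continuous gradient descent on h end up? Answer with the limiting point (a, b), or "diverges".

diverges

h is separable, so gradient descent decouples: a follows -∂h/∂a, b follows -∂h/∂b.
∂h/∂a = -4a(a - 4)(a - 2); at a=-2 this is 192, so a decreases.
∂h/∂b = 12b(b - 4)(b - 1); at b=6 this is 720, so b decreases.
The a-coordinate has no critical point in that direction and runs off to infinity.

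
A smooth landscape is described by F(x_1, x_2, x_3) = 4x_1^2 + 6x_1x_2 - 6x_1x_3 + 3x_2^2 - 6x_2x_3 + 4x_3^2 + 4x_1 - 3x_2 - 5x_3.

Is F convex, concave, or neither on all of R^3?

F is quadratic, so its Hessian is the constant matrix H = [[8, 6, -6], [6, 6, -6], [-6, -6, 8]].
Leading principal minors: 8, 12, 24.
All positive ⇒ H ≻ 0 ⇒ convex.

convex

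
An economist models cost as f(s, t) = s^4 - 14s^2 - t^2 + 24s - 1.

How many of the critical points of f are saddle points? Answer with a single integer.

2

f separates as a function of s plus a function of t, so ∇f=0 decouples.
∂f/∂s = 4(s - 2)(s - 1)(s + 3) = 0 at s ∈ {-3, 1, 2}; ∂f/∂t = -2t = 0 at t ∈ {0}.
The Hessian is diagonal: diag(f_ss, f_tt). Second derivatives: f_ss(-3)=80, f_ss(1)=-16, f_ss(2)=20; f_tt(0)=-2.
Saddle points occur where the two diagonal entries have opposite signs: (-3, 0), (2, 0). Count: 2.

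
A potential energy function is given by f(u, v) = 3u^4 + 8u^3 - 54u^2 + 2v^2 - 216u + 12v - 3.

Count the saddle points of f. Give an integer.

f separates as a function of u plus a function of v, so ∇f=0 decouples.
∂f/∂u = 12(u - 3)(u + 2)(u + 3) = 0 at u ∈ {-3, -2, 3}; ∂f/∂v = 4(v + 3) = 0 at v ∈ {-3}.
The Hessian is diagonal: diag(f_uu, f_vv). Second derivatives: f_uu(-3)=72, f_uu(-2)=-60, f_uu(3)=360; f_vv(-3)=4.
Saddle points occur where the two diagonal entries have opposite signs: (-2, -3). Count: 1.

1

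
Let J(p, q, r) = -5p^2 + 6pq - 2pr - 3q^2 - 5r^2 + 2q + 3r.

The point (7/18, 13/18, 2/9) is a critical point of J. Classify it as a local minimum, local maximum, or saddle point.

local maximum

The Hessian is constant: H = [[-10, 6, -2], [6, -6, 0], [-2, 0, -10]].
Leading principal minors: Δ₁ = -10, Δ₂ = 24, Δ₃ = -216.
The minors alternate sign starting negative (−, +, −), so H is negative definite: a local maximum.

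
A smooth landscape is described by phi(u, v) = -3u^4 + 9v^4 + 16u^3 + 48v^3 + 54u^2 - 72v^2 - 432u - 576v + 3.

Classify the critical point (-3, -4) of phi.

saddle point

The mixed partial ∂²phi/∂u∂v is 0, so the Hessian at any point is diag(phi_uu, phi_vv) = diag(12(-3u^2 + 8u + 9), 36(3v^2 + 8v - 4)).
At (-3, -4): H = diag(-504, 432).
The eigenvalues have opposite signs, so H is indefinite: a saddle point.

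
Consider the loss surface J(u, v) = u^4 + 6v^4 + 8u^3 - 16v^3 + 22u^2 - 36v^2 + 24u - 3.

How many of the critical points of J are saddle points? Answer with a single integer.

4

J separates as a function of u plus a function of v, so ∇J=0 decouples.
∂J/∂u = 4(u + 1)(u + 2)(u + 3) = 0 at u ∈ {-3, -2, -1}; ∂J/∂v = 24v(v - 3)(v + 1) = 0 at v ∈ {-1, 0, 3}.
The Hessian is diagonal: diag(J_uu, J_vv). Second derivatives: J_uu(-3)=8, J_uu(-2)=-4, J_uu(-1)=8; J_vv(-1)=96, J_vv(0)=-72, J_vv(3)=288.
Saddle points occur where the two diagonal entries have opposite signs: (-3, 0), (-2, -1), (-2, 3), (-1, 0). Count: 4.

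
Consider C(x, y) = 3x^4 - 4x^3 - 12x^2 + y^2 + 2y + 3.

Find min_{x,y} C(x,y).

C(x,y) separates as P(x) + Q(y) + 3, so its minimum is min P + min Q + 3.
P'(x) = 12x(x - 2)(x + 1) vanishes at x ∈ {-1, 0, 2}; Q'(y) = 2y + 2 vanishes at y ∈ {-1}.
Local minima of P (where P''>0): P(-1)=-5, P(2)=-32. Local minima of Q: Q(-1)=-1.
So the global minimum of C is P(2) + Q(-1) + 3 = -32 − 1 + 3 = -30, attained at (2, -1).

-30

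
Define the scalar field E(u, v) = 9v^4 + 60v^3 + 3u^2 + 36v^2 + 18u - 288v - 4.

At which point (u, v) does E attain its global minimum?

E(u,v) separates as P(u) + Q(v) − 4, so its minimum is min P + min Q − 4.
P'(u) = 6u + 18 vanishes at u ∈ {-3}; Q'(v) = 36(v - 1)(v + 2)(v + 4) vanishes at v ∈ {-4, -2, 1}.
Local minima of P (where P''>0): P(-3)=-27. Local minima of Q: Q(-4)=192, Q(1)=-183.
So the global minimum of E is P(-3) + Q(1) − 4 = -27 − 183 − 4 = -214, attained at (-3, 1).

(-3, 1)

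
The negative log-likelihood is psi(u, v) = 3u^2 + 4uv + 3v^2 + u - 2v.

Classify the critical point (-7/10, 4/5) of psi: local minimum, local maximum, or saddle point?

The Hessian of psi is constant: H = [[6, 4], [4, 6]].
det(H) = 6·6 − 4² = 20.
det(H) > 0 and tr(H) = 12 > 0, so H is positive definite and the point is a local minimum.

local minimum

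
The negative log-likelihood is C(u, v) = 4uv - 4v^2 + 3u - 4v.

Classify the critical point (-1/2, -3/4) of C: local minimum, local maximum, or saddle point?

saddle point

The Hessian of C is constant: H = [[0, 4], [4, -8]].
det(H) = 0·(-8) − 4² = -16.
Since det(H) < 0, H is indefinite and the critical point is a saddle point.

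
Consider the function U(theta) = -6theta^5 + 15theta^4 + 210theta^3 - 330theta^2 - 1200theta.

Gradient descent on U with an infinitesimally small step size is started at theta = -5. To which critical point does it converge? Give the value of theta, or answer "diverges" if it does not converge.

U'(theta) = -30(theta - 5)(theta - 2)(theta + 1)(theta + 4), so U'(-5) = -8400.
Gradient descent moves in the -U' direction, i.e. theta is increasing.
The nearest critical point in that direction is theta = -4, where U'' = 4860 > 0 (a local minimum). The iterate converges there.

-4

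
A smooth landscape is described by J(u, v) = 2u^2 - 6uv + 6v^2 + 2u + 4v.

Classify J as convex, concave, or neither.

convex

J is quadratic, so its Hessian is the constant matrix H = [[4, -6], [-6, 12]].
det(H) = 12, tr(H) = 16.
det(H) > 0 and tr(H) > 0, so H is positive definite everywhere: convex.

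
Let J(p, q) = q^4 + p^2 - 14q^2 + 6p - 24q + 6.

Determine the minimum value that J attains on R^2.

-120

J(p,q) separates as A(p) + B(q) + 6, so its minimum is min A + min B + 6.
A'(p) = 2p + 6 vanishes at p ∈ {-3}; B'(q) = 4(q - 3)(q + 1)(q + 2) vanishes at q ∈ {-2, -1, 3}.
Local minima of A (where A''>0): A(-3)=-9. Local minima of B: B(-2)=8, B(3)=-117.
So the global minimum of J is A(-3) + B(3) + 6 = -9 − 117 + 6 = -120, attained at (-3, 3).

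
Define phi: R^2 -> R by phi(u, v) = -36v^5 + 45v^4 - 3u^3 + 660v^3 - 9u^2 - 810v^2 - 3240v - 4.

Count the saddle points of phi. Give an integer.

phi separates as a function of u plus a function of v, so ∇phi=0 decouples.
∂phi/∂u = -9u(u + 2) = 0 at u ∈ {-2, 0}; ∂phi/∂v = -180(v - 3)(v - 2)(v + 1)(v + 3) = 0 at v ∈ {-3, -1, 2, 3}.
The Hessian is diagonal: diag(phi_uu, phi_vv). Second derivatives: phi_uu(-2)=18, phi_uu(0)=-18; phi_vv(-3)=10800, phi_vv(-1)=-4320, phi_vv(2)=2700, phi_vv(3)=-4320.
Saddle points occur where the two diagonal entries have opposite signs: (-2, -1), (-2, 3), (0, -3), (0, 2). Count: 4.

4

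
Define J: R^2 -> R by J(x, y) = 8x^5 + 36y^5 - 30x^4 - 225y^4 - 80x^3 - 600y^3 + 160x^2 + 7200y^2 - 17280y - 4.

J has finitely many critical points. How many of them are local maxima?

J separates as a function of x plus a function of y, so ∇J=0 decouples.
∂J/∂x = 40x(x - 4)(x - 1)(x + 2) = 0 at x ∈ {-2, 0, 1, 4}; ∂J/∂y = 180(y - 4)(y - 3)(y - 2)(y + 4) = 0 at y ∈ {-4, 2, 3, 4}.
The Hessian is diagonal: diag(J_xx, J_yy). Second derivatives: J_xx(-2)=-1440, J_xx(0)=320, J_xx(1)=-360, J_xx(4)=2880; J_yy(-4)=-60480, J_yy(2)=2160, J_yy(3)=-1260, J_yy(4)=2880.
Local maxima occur where both diagonal entries negative: (-2, -4), (-2, 3), (1, -4), (1, 3). Count: 4.

4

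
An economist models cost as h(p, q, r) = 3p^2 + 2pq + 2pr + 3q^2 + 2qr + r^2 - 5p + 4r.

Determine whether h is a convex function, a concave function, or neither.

convex

h is quadratic, so its Hessian is the constant matrix H = [[6, 2, 2], [2, 6, 2], [2, 2, 2]].
Leading principal minors: 6, 32, 32.
All positive ⇒ H ≻ 0 ⇒ convex.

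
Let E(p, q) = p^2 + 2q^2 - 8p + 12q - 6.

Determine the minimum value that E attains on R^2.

E(p,q) separates as A(p) + B(q) − 6, so its minimum is min A + min B − 6.
A'(p) = 2p - 8 vanishes at p ∈ {4}; B'(q) = 4q + 12 vanishes at q ∈ {-3}.
Local minima of A (where A''>0): A(4)=-16. Local minima of B: B(-3)=-18.
So the global minimum of E is A(4) + B(-3) − 6 = -16 − 18 − 6 = -40, attained at (4, -3).

-40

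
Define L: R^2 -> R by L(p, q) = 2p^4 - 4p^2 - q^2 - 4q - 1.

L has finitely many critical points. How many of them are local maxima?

L separates as a function of p plus a function of q, so ∇L=0 decouples.
∂L/∂p = 8p(p - 1)(p + 1) = 0 at p ∈ {-1, 0, 1}; ∂L/∂q = -2(q + 2) = 0 at q ∈ {-2}.
The Hessian is diagonal: diag(L_pp, L_qq). Second derivatives: L_pp(-1)=16, L_pp(0)=-8, L_pp(1)=16; L_qq(-2)=-2.
Local maxima occur where both diagonal entries negative: (0, -2). Count: 1.

1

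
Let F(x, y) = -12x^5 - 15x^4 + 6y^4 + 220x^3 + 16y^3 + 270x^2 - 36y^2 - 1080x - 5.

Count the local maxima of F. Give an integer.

F separates as a function of x plus a function of y, so ∇F=0 decouples.
∂F/∂x = -60(x - 3)(x - 1)(x + 2)(x + 3) = 0 at x ∈ {-3, -2, 1, 3}; ∂F/∂y = 24y(y - 1)(y + 3) = 0 at y ∈ {-3, 0, 1}.
The Hessian is diagonal: diag(F_xx, F_yy). Second derivatives: F_xx(-3)=1440, F_xx(-2)=-900, F_xx(1)=1440, F_xx(3)=-3600; F_yy(-3)=288, F_yy(0)=-72, F_yy(1)=96.
Local maxima occur where both diagonal entries negative: (-2, 0), (3, 0). Count: 2.

2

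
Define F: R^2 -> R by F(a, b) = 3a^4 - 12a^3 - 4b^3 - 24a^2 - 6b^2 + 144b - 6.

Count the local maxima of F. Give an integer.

1

F separates as a function of a plus a function of b, so ∇F=0 decouples.
∂F/∂a = 12a(a - 4)(a + 1) = 0 at a ∈ {-1, 0, 4}; ∂F/∂b = -12(b - 3)(b + 4) = 0 at b ∈ {-4, 3}.
The Hessian is diagonal: diag(F_aa, F_bb). Second derivatives: F_aa(-1)=60, F_aa(0)=-48, F_aa(4)=240; F_bb(-4)=84, F_bb(3)=-84.
Local maxima occur where both diagonal entries negative: (0, 3). Count: 1.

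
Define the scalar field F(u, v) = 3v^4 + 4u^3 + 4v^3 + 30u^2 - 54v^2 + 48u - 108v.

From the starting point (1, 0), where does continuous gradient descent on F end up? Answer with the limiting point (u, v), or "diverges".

(-1, 3)

F is separable, so gradient descent decouples: u follows -∂F/∂u, v follows -∂F/∂v.
∂F/∂u = 12(u + 1)(u + 4); at u=1 this is 120, so u decreases.
∂F/∂v = 12(v - 3)(v + 1)(v + 3); at v=0 this is -108, so v increases.
u converges to its nearest critical value -1 (a local min of the u-part); v converges to 3. The iterate converges to (-1, 3).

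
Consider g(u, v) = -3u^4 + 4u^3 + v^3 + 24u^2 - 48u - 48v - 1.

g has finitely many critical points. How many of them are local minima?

g separates as a function of u plus a function of v, so ∇g=0 decouples.
∂g/∂u = -12(u - 2)(u - 1)(u + 2) = 0 at u ∈ {-2, 1, 2}; ∂g/∂v = 3(v - 4)(v + 4) = 0 at v ∈ {-4, 4}.
The Hessian is diagonal: diag(g_uu, g_vv). Second derivatives: g_uu(-2)=-144, g_uu(1)=36, g_uu(2)=-48; g_vv(-4)=-24, g_vv(4)=24.
Local minima occur where both diagonal entries positive: (1, 4). Count: 1.

1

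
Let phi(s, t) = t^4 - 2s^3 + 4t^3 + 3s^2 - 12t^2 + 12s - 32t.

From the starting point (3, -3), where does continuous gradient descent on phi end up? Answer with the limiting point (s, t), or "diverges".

diverges

phi is separable, so gradient descent decouples: s follows -∂phi/∂s, t follows -∂phi/∂t.
∂phi/∂s = -6(s - 2)(s + 1); at s=3 this is -24, so s increases.
∂phi/∂t = 4(t - 2)(t + 1)(t + 4); at t=-3 this is 40, so t decreases.
The s-coordinate has no critical point in that direction and runs off to infinity.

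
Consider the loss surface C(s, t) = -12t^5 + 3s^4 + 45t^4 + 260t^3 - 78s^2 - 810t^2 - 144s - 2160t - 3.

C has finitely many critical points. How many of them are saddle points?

C separates as a function of s plus a function of t, so ∇C=0 decouples.
∂C/∂s = 12(s - 4)(s + 1)(s + 3) = 0 at s ∈ {-3, -1, 4}; ∂C/∂t = -60(t - 4)(t - 3)(t + 1)(t + 3) = 0 at t ∈ {-3, -1, 3, 4}.
The Hessian is diagonal: diag(C_ss, C_tt). Second derivatives: C_ss(-3)=168, C_ss(-1)=-120, C_ss(4)=420; C_tt(-3)=5040, C_tt(-1)=-2400, C_tt(3)=1440, C_tt(4)=-2100.
Saddle points occur where the two diagonal entries have opposite signs: (-3, -1), (-3, 4), (-1, -3), (-1, 3), (4, -1), (4, 4). Count: 6.

6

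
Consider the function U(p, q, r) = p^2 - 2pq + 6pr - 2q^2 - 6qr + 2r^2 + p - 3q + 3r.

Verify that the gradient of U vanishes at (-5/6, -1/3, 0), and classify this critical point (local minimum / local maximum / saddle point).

saddle point

∇U = (2p - 2q + 6r + 1, -2p - 4q - 6r - 3, 6p - 6q + 4r + 3); substituting (-5/6, -1/3, 0) gives ∇U = (0, 0, 0), so (-5/6, -1/3, 0) is indeed a critical point.
The Hessian is constant: H = [[2, -2, 6], [-2, -4, -6], [6, -6, 4]].
Leading principal minors: Δ₁ = 2, Δ₂ = -12, Δ₃ = 168.
The minors fit neither the all-positive nor the alternating-sign pattern, so H is indefinite: a saddle point.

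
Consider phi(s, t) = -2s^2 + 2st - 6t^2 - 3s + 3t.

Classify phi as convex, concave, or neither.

concave

phi is quadratic, so its Hessian is the constant matrix H = [[-4, 2], [2, -12]].
det(H) = 44, tr(H) = -16.
det(H) > 0 and tr(H) < 0, so H is negative definite everywhere: concave.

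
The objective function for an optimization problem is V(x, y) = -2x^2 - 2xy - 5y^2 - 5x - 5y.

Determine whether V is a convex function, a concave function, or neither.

concave

V is quadratic, so its Hessian is the constant matrix H = [[-4, -2], [-2, -10]].
det(H) = 36, tr(H) = -14.
det(H) > 0 and tr(H) < 0, so H is negative definite everywhere: concave.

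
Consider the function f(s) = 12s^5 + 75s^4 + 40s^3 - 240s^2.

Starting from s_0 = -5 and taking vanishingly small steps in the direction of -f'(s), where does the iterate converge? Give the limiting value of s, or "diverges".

diverges

f'(s) = 60s(s - 1)(s + 2)(s + 4), so f'(-5) = 5400.
Gradient descent moves in the -f' direction, i.e. s is decreasing.
There is no critical point below s=-5, and f' keeps the same sign, so the iterate runs off to −∞.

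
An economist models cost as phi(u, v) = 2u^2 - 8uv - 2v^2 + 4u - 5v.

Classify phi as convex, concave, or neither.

neither

phi is quadratic, so its Hessian is the constant matrix H = [[4, -8], [-8, -4]].
det(H) = -80, tr(H) = 0.
det(H) < 0, so H is indefinite: neither convex nor concave.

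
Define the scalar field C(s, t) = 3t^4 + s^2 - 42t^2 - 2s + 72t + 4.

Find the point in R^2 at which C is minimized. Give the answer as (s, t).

C(s,t) separates as P(s) + Q(t) + 4, so its minimum is min P + min Q + 4.
P'(s) = 2s - 2 vanishes at s ∈ {1}; Q'(t) = 12(t - 2)(t - 1)(t + 3) vanishes at t ∈ {-3, 1, 2}.
Local minima of P (where P''>0): P(1)=-1. Local minima of Q: Q(-3)=-351, Q(2)=24.
So the global minimum of C is P(1) + Q(-3) + 4 = -1 − 351 + 4 = -348, attained at (1, -3).

(1, -3)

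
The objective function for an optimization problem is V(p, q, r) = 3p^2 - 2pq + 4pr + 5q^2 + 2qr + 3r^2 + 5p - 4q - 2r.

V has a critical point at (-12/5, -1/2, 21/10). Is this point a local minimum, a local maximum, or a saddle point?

The Hessian is constant: H = [[6, -2, 4], [-2, 10, 2], [4, 2, 6]].
Leading principal minors: Δ₁ = 6, Δ₂ = 56, Δ₃ = 120.
All leading minors are positive, so H is positive definite: a local minimum.

local minimum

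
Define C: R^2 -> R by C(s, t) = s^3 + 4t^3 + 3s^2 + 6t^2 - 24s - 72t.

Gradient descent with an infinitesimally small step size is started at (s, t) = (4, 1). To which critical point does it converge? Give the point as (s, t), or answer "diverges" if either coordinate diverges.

(2, 2)

C is separable, so gradient descent decouples: s follows -∂C/∂s, t follows -∂C/∂t.
∂C/∂s = 3(s - 2)(s + 4); at s=4 this is 48, so s decreases.
∂C/∂t = 12(t - 2)(t + 3); at t=1 this is -48, so t increases.
s converges to its nearest critical value 2 (a local min of the s-part); t converges to 2. The iterate converges to (2, 2).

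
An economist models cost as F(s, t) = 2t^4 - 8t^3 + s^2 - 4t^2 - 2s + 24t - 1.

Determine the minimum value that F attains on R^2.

-20

F(s,t) separates as P(s) + Q(t) − 1, so its minimum is min P + min Q − 1.
P'(s) = 2s - 2 vanishes at s ∈ {1}; Q'(t) = 8(t - 3)(t - 1)(t + 1) vanishes at t ∈ {-1, 1, 3}.
Local minima of P (where P''>0): P(1)=-1. Local minima of Q: Q(-1)=-18, Q(3)=-18.
So the global minimum of F is P(1) + Q(-1) − 1 = -1 − 18 − 1 = -20, attained at (1, -1).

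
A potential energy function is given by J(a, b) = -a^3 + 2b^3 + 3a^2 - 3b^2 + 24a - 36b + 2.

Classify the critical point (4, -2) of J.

local maximum

The mixed partial ∂²J/∂a∂b is 0, so the Hessian at any point is diag(J_aa, J_bb) = diag(6(-a + 1), 6(2b - 1)).
At (4, -2): H = diag(-18, -30).
Both eigenvalues are negative, so H is negative definite: a local maximum.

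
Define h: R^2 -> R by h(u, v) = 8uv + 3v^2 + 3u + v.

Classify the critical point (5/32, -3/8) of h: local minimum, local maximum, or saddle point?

The Hessian of h is constant: H = [[0, 8], [8, 6]].
det(H) = 0·6 − 8² = -64.
Since det(H) < 0, H is indefinite and the critical point is a saddle point.

saddle point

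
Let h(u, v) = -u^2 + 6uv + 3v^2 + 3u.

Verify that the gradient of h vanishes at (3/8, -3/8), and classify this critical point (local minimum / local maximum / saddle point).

saddle point

∇h = (-2u + 6v + 3, 6u + 6v); substituting (3/8, -3/8) gives ∇h = (0, 0), so (3/8, -3/8) is indeed a critical point.
The Hessian of h is constant: H = [[-2, 6], [6, 6]].
det(H) = (-2)·6 − 6² = -48.
Since det(H) < 0, H is indefinite and the critical point is a saddle point.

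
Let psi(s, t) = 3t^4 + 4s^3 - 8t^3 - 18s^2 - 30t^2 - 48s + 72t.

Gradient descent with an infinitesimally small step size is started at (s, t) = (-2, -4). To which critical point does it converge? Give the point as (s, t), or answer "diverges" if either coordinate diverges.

diverges

psi is separable, so gradient descent decouples: s follows -∂psi/∂s, t follows -∂psi/∂t.
∂psi/∂s = 12(s - 4)(s + 1); at s=-2 this is 72, so s decreases.
∂psi/∂t = 12(t - 3)(t - 1)(t + 2); at t=-4 this is -840, so t increases.
The s-coordinate has no critical point in that direction and runs off to infinity.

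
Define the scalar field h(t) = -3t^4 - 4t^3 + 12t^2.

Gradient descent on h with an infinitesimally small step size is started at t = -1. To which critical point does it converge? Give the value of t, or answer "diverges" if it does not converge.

0

h'(t) = -12t(t - 1)(t + 2), so h'(-1) = -24.
Gradient descent moves in the -h' direction, i.e. t is increasing.
The nearest critical point in that direction is t = 0, where h'' = 24 > 0 (a local minimum). The iterate converges there.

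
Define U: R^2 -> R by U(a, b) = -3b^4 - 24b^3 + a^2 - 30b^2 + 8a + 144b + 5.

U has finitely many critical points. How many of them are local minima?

U separates as a function of a plus a function of b, so ∇U=0 decouples.
∂U/∂a = 2(a + 4) = 0 at a ∈ {-4}; ∂U/∂b = -12(b - 1)(b + 3)(b + 4) = 0 at b ∈ {-4, -3, 1}.
The Hessian is diagonal: diag(U_aa, U_bb). Second derivatives: U_aa(-4)=2; U_bb(-4)=-60, U_bb(-3)=48, U_bb(1)=-240.
Local minima occur where both diagonal entries positive: (-4, -3). Count: 1.

1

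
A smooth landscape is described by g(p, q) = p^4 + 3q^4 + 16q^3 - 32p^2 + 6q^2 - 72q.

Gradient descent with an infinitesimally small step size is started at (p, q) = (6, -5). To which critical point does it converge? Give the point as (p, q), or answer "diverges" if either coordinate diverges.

(4, -3)

g is separable, so gradient descent decouples: p follows -∂g/∂p, q follows -∂g/∂q.
∂g/∂p = 4p(p - 4)(p + 4); at p=6 this is 480, so p decreases.
∂g/∂q = 12(q - 1)(q + 2)(q + 3); at q=-5 this is -432, so q increases.
p converges to its nearest critical value 4 (a local min of the p-part); q converges to -3. The iterate converges to (4, -3).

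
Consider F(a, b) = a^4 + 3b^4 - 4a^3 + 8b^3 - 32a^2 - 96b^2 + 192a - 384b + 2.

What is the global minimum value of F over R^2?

F(a,b) separates as P(a) + Q(b) + 2, so its minimum is min P + min Q + 2.
P'(a) = 4(a - 4)(a - 3)(a + 4) vanishes at a ∈ {-4, 3, 4}; Q'(b) = 12(b - 4)(b + 2)(b + 4) vanishes at b ∈ {-4, -2, 4}.
Local minima of P (where P''>0): P(-4)=-768, P(4)=256. Local minima of Q: Q(-4)=256, Q(4)=-1792.
So the global minimum of F is P(-4) + Q(4) + 2 = -768 − 1792 + 2 = -2558, attained at (-4, 4).

-2558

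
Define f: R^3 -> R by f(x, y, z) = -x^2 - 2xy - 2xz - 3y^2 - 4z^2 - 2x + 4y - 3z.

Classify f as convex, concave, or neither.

f is quadratic, so its Hessian is the constant matrix H = [[-2, -2, -2], [-2, -6, 0], [-2, 0, -8]].
Leading principal minors: -2, 8, -40.
Signs alternate −, +, − ⇒ H ≺ 0 ⇒ concave.

concave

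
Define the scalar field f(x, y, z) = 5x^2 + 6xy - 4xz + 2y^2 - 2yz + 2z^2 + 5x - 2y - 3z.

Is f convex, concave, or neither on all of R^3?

f is quadratic, so its Hessian is the constant matrix H = [[10, 6, -4], [6, 4, -2], [-4, -2, 4]].
Leading principal minors: 10, 4, 8.
All positive ⇒ H ≻ 0 ⇒ convex.

convex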